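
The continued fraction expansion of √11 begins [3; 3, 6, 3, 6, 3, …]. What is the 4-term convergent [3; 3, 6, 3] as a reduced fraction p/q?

Start with 3.
6 + 1/(3/1) = 6 + 1/3 = 19/3
3 + 1/(19/3) = 3 + 3/19 = 60/19
3 + 1/(60/19) = 3 + 19/60 = 199/60

199/60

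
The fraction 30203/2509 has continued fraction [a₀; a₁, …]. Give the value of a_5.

2

30203 = 12·2509 + 95, so a_0 = 12
2509 = 26·95 + 39, so a_1 = 26
95 = 2·39 + 17, so a_2 = 2
39 = 2·17 + 5, so a_3 = 2
17 = 3·5 + 2, so a_4 = 3
5 = 2·2 + 1, so a_5 = 2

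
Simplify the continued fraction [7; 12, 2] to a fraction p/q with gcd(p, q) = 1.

177/25

Compute successive convergents:
a_0 = 7: 7/1
a_1 = 12: 85/12
a_2 = 2: 177/25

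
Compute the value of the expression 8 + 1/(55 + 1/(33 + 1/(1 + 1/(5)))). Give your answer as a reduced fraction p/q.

Collapse the nested fraction from the inside out:
Start with 5.
1 + 1/(5/1) = 1 + 1/5 = 6/5
33 + 1/(6/5) = 33 + 5/6 = 203/6
55 + 1/(203/6) = 55 + 6/203 = 11171/203
8 + 1/(11171/203) = 8 + 203/11171 = 89571/11171

89571/11171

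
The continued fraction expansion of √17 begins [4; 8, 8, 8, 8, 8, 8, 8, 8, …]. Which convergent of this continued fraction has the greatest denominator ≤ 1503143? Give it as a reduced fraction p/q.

a_0 = 4: 4/1  (≤ bound)
a_1 = 8: 33/8  (≤ bound)
a_2 = 8: 268/65  (≤ bound)
a_3 = 8: 2177/528  (≤ bound)
a_4 = 8: 17684/4289  (≤ bound)
a_5 = 8: 143649/34840  (≤ bound)
a_6 = 8: 1166876/283009  (≤ bound)
a_7 = 8: 9478657/2298912  (> 1503143, stop)

1166876/283009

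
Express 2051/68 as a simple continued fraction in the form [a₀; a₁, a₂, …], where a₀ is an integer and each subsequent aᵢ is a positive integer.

[30; 6, 5, 2]

2051 ÷ 68 → quotient 30, remainder 11
68 ÷ 11 → quotient 6, remainder 2
11 ÷ 2 → quotient 5, remainder 1
2 ÷ 1 → quotient 2, remainder 0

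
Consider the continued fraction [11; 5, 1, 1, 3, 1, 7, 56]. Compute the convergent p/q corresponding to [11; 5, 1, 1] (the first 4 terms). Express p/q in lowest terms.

Use the convergent recurrence hₖ = aₖ·hₖ₋₁ + hₖ₋₂ (and likewise for the denominators kₖ):
a_0 = 11: 11/1
a_1 = 5: 56/5
a_2 = 1: 67/6
a_3 = 1: 123/11

123/11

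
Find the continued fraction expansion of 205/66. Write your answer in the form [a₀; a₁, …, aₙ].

[3; 9, 2, 3]

205 = 3·66 + 7, so a_0 = 3
66 = 9·7 + 3, so a_1 = 9
7 = 2·3 + 1, so a_2 = 2
3 = 3·1 + 0, so a_3 = 3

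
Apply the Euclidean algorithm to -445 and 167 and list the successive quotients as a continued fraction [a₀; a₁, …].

[-3; 2, 1, 55]

-445 = -3·167 + 56, so a_0 = -3
167 = 2·56 + 55, so a_1 = 2
56 = 1·55 + 1, so a_2 = 1
55 = 55·1 + 0, so a_3 = 55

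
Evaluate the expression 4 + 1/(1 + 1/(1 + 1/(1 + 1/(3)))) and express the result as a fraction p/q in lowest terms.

a_0 = 4: 4/1
a_1 = 1: 5/1
a_2 = 1: 9/2
a_3 = 1: 14/3
a_4 = 3: 51/11

51/11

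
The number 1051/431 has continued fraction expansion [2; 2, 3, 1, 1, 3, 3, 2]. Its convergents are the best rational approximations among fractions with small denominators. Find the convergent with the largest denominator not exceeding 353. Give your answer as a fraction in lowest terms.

456/187

a_0 = 2: 2/1  (≤ bound)
a_1 = 2: 5/2  (≤ bound)
a_2 = 3: 17/7  (≤ bound)
a_3 = 1: 22/9  (≤ bound)
a_4 = 1: 39/16  (≤ bound)
a_5 = 3: 139/57  (≤ bound)
a_6 = 3: 456/187  (≤ bound)
a_7 = 2: 1051/431  (> 353, stop)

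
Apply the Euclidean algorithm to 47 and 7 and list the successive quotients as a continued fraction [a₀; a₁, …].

Repeatedly divide and take the remainder:
⌊47/7⌋ = 6, remainder 5
⌊7/5⌋ = 1, remainder 2
⌊5/2⌋ = 2, remainder 1
⌊2/1⌋ = 2, remainder 0

[6; 1, 2, 2]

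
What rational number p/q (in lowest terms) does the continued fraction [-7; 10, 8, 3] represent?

-1746/253

Starting at the tail and folding back:
Start with 3.
8 + 1/(3/1) = 8 + 1/3 = 25/3
10 + 1/(25/3) = 10 + 3/25 = 253/25
-7 + 1/(253/25) = -7 + 25/253 = -1746/253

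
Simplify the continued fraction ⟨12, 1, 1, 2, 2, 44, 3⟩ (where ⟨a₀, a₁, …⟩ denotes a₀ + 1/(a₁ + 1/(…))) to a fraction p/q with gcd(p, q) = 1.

Start with 3.
44 + 1/(3/1) = 44 + 1/3 = 133/3
2 + 1/(133/3) = 2 + 3/133 = 269/133
2 + 1/(269/133) = 2 + 133/269 = 671/269
1 + 1/(671/269) = 1 + 269/671 = 940/671
1 + 1/(940/671) = 1 + 671/940 = 1611/940
12 + 1/(1611/940) = 12 + 940/1611 = 20272/1611

20272/1611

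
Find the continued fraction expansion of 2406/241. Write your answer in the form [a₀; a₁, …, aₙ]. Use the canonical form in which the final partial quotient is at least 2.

[9; 1, 59, 4]

2406 ÷ 241 → quotient 9, remainder 237
241 ÷ 237 → quotient 1, remainder 4
237 ÷ 4 → quotient 59, remainder 1
4 ÷ 1 → quotient 4, remainder 0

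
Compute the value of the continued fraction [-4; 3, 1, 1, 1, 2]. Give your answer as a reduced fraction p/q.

-108/29

Use the convergent recurrence hₖ = aₖ·hₖ₋₁ + hₖ₋₂ (and likewise for the denominators kₖ):
a_0 = -4: -4/1
a_1 = 3: -11/3
a_2 = 1: -15/4
a_3 = 1: -26/7
a_4 = 1: -41/11
a_5 = 2: -108/29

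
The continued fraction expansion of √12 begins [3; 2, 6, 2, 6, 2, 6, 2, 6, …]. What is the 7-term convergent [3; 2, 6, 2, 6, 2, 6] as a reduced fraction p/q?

8733/2521

Compute successive convergents:
a_0 = 3: 3/1
a_1 = 2: 7/2
a_2 = 6: 45/13
a_3 = 2: 97/28
a_4 = 6: 627/181
a_5 = 2: 1351/390
a_6 = 6: 8733/2521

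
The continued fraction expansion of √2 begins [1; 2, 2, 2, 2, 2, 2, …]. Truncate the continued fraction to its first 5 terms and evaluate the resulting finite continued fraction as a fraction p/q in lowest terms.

41/29

Build up convergents one term at a time:
a_0 = 1: 1/1
a_1 = 2: 3/2
a_2 = 2: 7/5
a_3 = 2: 17/12
a_4 = 2: 41/29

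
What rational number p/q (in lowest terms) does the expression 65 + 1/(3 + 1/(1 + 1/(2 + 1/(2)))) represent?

Start with 2.
2 + 1/(2/1) = 2 + 1/2 = 5/2
1 + 1/(5/2) = 1 + 2/5 = 7/5
3 + 1/(7/5) = 3 + 5/7 = 26/7
65 + 1/(26/7) = 65 + 7/26 = 1697/26

1697/26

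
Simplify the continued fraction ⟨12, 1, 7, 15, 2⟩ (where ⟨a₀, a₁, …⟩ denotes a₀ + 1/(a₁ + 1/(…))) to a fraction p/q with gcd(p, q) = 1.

a_0 = 12: 12/1
a_1 = 1: 13/1
a_2 = 7: 103/8
a_3 = 15: 1558/121
a_4 = 2: 3219/250

3219/250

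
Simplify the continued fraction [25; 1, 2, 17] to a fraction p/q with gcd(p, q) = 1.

1335/52

Start with 17.
2 + 1/(17/1) = 2 + 1/17 = 35/17
1 + 1/(35/17) = 1 + 17/35 = 52/35
25 + 1/(52/35) = 25 + 35/52 = 1335/52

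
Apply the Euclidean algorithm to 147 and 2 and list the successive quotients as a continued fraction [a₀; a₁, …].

⌊147/2⌋ = 73, remainder 1
⌊2/1⌋ = 2, remainder 0

[73; 2]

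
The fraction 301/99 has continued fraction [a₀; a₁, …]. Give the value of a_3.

3

Apply division with remainder until the remainder is 0:
301 ÷ 99 → quotient 3, remainder 4
99 ÷ 4 → quotient 24, remainder 3
4 ÷ 3 → quotient 1, remainder 1
3 ÷ 1 → quotient 3, remainder 0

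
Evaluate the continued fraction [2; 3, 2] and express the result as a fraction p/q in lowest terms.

Work from the innermost term outward:
Start with 2.
3 + 1/(2/1) = 3 + 1/2 = 7/2
2 + 1/(7/2) = 2 + 2/7 = 16/7

16/7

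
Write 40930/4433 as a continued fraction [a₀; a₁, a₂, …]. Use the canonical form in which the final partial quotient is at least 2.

Run the Euclidean algorithm, recording each quotient:
40930 = 9·4433 + 1033, so a_0 = 9
4433 = 4·1033 + 301, so a_1 = 4
1033 = 3·301 + 130, so a_2 = 3
301 = 2·130 + 41, so a_3 = 2
130 = 3·41 + 7, so a_4 = 3
41 = 5·7 + 6, so a_5 = 5
7 = 1·6 + 1, so a_6 = 1
6 = 6·1 + 0, so a_7 = 6

[9; 4, 3, 2, 3, 5, 1, 6]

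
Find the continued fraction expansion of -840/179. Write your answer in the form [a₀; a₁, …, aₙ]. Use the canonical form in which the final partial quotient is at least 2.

Run the Euclidean algorithm, recording each quotient:
⌊-840/179⌋ = -5, remainder 55
⌊179/55⌋ = 3, remainder 14
⌊55/14⌋ = 3, remainder 13
⌊14/13⌋ = 1, remainder 1
⌊13/1⌋ = 13, remainder 0

[-5; 3, 3, 1, 13]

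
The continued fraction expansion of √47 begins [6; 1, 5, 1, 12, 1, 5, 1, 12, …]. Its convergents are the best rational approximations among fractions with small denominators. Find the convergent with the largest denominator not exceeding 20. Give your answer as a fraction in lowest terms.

48/7

a_0 = 6: 6/1  (≤ bound)
a_1 = 1: 7/1  (≤ bound)
a_2 = 5: 41/6  (≤ bound)
a_3 = 1: 48/7  (≤ bound)
a_4 = 12: 617/90  (> 20, stop)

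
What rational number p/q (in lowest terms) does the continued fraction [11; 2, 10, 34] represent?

8217/716

Use the convergent recurrence hₖ = aₖ·hₖ₋₁ + hₖ₋₂ (and likewise for the denominators kₖ):
a_0 = 11: 11/1
a_1 = 2: 23/2
a_2 = 10: 241/21
a_3 = 34: 8217/716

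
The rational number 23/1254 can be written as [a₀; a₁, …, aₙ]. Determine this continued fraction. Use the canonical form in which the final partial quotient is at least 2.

[0; 54, 1, 1, 11]

23 ÷ 1254 → quotient 0, remainder 23
1254 ÷ 23 → quotient 54, remainder 12
23 ÷ 12 → quotient 1, remainder 11
12 ÷ 11 → quotient 1, remainder 1
11 ÷ 1 → quotient 11, remainder 0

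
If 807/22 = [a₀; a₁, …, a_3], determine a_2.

2

807 ÷ 22 → quotient 36, remainder 15
22 ÷ 15 → quotient 1, remainder 7
15 ÷ 7 → quotient 2, remainder 1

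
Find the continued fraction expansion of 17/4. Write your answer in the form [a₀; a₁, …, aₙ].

[4; 4]

Repeatedly divide and take the remainder:
⌊17/4⌋ = 4, remainder 1
⌊4/1⌋ = 4, remainder 0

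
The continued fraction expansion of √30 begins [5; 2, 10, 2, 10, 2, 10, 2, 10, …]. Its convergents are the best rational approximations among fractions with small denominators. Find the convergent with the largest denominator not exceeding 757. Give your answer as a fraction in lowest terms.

a_0 = 5: 5/1  (≤ bound)
a_1 = 2: 11/2  (≤ bound)
a_2 = 10: 115/21  (≤ bound)
a_3 = 2: 241/44  (≤ bound)
a_4 = 10: 2525/461  (≤ bound)
a_5 = 2: 5291/966  (> 757, stop)

2525/461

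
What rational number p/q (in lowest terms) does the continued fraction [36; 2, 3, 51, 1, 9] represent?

133075/3653

Start with 9.
1 + 1/(9/1) = 1 + 1/9 = 10/9
51 + 1/(10/9) = 51 + 9/10 = 519/10
3 + 1/(519/10) = 3 + 10/519 = 1567/519
2 + 1/(1567/519) = 2 + 519/1567 = 3653/1567
36 + 1/(3653/1567) = 36 + 1567/3653 = 133075/3653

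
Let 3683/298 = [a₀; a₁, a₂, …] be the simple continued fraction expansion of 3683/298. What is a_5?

3683 = 12·298 + 107, so a_0 = 12
298 = 2·107 + 84, so a_1 = 2
107 = 1·84 + 23, so a_2 = 1
84 = 3·23 + 15, so a_3 = 3
23 = 1·15 + 8, so a_4 = 1
15 = 1·8 + 7, so a_5 = 1

1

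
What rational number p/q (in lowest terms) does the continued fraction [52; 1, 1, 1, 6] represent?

1053/20

Start with 6.
1 + 1/(6/1) = 1 + 1/6 = 7/6
1 + 1/(7/6) = 1 + 6/7 = 13/7
1 + 1/(13/7) = 1 + 7/13 = 20/13
52 + 1/(20/13) = 52 + 13/20 = 1053/20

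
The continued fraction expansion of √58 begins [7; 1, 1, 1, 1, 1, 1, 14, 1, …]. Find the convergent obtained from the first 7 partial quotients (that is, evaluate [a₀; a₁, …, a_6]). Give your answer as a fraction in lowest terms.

Compute successive convergents:
a_0 = 7: 7/1
a_1 = 1: 8/1
a_2 = 1: 15/2
a_3 = 1: 23/3
a_4 = 1: 38/5
a_5 = 1: 61/8
a_6 = 1: 99/13

99/13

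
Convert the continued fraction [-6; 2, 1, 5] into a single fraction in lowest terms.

-96/17

Start with 5.
1 + 1/(5/1) = 1 + 1/5 = 6/5
2 + 1/(6/5) = 2 + 5/6 = 17/6
-6 + 1/(17/6) = -6 + 6/17 = -96/17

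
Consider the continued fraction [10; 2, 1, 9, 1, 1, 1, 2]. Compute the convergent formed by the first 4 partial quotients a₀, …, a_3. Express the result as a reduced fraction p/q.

Start with 9.
1 + 1/(9/1) = 1 + 1/9 = 10/9
2 + 1/(10/9) = 2 + 9/10 = 29/10
10 + 1/(29/10) = 10 + 10/29 = 300/29

300/29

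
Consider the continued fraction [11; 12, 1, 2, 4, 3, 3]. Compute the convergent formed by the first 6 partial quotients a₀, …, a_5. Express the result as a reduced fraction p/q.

Collapse the nested fraction from the inside out:
Start with 3.
4 + 1/(3/1) = 4 + 1/3 = 13/3
2 + 1/(13/3) = 2 + 3/13 = 29/13
1 + 1/(29/13) = 1 + 13/29 = 42/29
12 + 1/(42/29) = 12 + 29/42 = 533/42
11 + 1/(533/42) = 11 + 42/533 = 5905/533

5905/533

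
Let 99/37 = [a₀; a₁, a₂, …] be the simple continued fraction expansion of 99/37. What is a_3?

Repeatedly divide and take the remainder:
99 = 2·37 + 25, so a_0 = 2
37 = 1·25 + 12, so a_1 = 1
25 = 2·12 + 1, so a_2 = 2
12 = 12·1 + 0, so a_3 = 12

12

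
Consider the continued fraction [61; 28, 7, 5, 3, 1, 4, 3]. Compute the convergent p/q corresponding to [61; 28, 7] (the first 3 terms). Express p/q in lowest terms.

Compute successive convergents:
a_0 = 61: 61/1
a_1 = 28: 1709/28
a_2 = 7: 12024/197

12024/197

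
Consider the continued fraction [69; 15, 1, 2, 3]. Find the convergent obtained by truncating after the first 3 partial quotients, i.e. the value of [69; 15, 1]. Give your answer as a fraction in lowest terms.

Build up convergents one term at a time:
a_0 = 69: 69/1
a_1 = 15: 1036/15
a_2 = 1: 1105/16

1105/16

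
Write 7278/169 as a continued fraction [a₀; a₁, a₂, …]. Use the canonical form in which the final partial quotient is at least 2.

7278 ÷ 169 → quotient 43, remainder 11
169 ÷ 11 → quotient 15, remainder 4
11 ÷ 4 → quotient 2, remainder 3
4 ÷ 3 → quotient 1, remainder 1
3 ÷ 1 → quotient 3, remainder 0

[43; 15, 2, 1, 3]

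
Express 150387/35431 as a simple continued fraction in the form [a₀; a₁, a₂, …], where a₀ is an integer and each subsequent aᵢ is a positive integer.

[4; 4, 11, 8, 3, 2, 13]

Run the Euclidean algorithm, recording each quotient:
150387 ÷ 35431 → quotient 4, remainder 8663
35431 ÷ 8663 → quotient 4, remainder 779
8663 ÷ 779 → quotient 11, remainder 94
779 ÷ 94 → quotient 8, remainder 27
94 ÷ 27 → quotient 3, remainder 13
27 ÷ 13 → quotient 2, remainder 1
13 ÷ 1 → quotient 13, remainder 0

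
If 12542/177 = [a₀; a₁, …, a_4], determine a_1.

1

12542 = 70·177 + 152, so a_0 = 70
177 = 1·152 + 25, so a_1 = 1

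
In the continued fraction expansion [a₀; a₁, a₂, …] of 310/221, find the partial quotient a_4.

310 ÷ 221 → quotient 1, remainder 89
221 ÷ 89 → quotient 2, remainder 43
89 ÷ 43 → quotient 2, remainder 3
43 ÷ 3 → quotient 14, remainder 1
3 ÷ 1 → quotient 3, remainder 0

3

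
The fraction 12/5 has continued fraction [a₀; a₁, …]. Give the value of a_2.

2

⌊12/5⌋ = 2, remainder 2
⌊5/2⌋ = 2, remainder 1
⌊2/1⌋ = 2, remainder 0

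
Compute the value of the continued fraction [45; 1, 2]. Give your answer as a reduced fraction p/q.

137/3

Start with 2.
1 + 1/(2/1) = 1 + 1/2 = 3/2
45 + 1/(3/2) = 45 + 2/3 = 137/3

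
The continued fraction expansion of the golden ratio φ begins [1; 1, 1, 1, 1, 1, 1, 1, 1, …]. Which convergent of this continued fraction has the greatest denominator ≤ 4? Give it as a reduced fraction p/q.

5/3

List convergents until the denominator exceeds the bound:
a_0 = 1: 1/1  (≤ bound)
a_1 = 1: 2/1  (≤ bound)
a_2 = 1: 3/2  (≤ bound)
a_3 = 1: 5/3  (≤ bound)
a_4 = 1: 8/5  (> 4, stop)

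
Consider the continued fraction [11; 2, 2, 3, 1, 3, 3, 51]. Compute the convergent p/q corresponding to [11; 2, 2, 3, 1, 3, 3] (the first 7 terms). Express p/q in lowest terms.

a_0 = 11: 11/1
a_1 = 2: 23/2
a_2 = 2: 57/5
a_3 = 3: 194/17
a_4 = 1: 251/22
a_5 = 3: 947/83
a_6 = 3: 3092/271

3092/271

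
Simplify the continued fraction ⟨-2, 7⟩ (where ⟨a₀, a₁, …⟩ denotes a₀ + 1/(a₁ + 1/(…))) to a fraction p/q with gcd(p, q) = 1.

Compute successive convergents:
a_0 = -2: -2/1
a_1 = 7: -13/7

-13/7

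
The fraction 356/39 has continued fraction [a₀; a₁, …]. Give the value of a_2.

1

Run the Euclidean algorithm, recording each quotient:
356 = 9·39 + 5, so a_0 = 9
39 = 7·5 + 4, so a_1 = 7
5 = 1·4 + 1, so a_2 = 1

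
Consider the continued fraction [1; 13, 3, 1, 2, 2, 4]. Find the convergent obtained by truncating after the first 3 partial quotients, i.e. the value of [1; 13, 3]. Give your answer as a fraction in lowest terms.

43/40

Start with 3.
13 + 1/(3/1) = 13 + 1/3 = 40/3
1 + 1/(40/3) = 1 + 3/40 = 43/40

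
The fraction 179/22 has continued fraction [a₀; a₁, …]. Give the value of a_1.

179 ÷ 22 → quotient 8, remainder 3
22 ÷ 3 → quotient 7, remainder 1

7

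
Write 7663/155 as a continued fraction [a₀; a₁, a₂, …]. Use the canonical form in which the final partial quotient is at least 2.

Run the Euclidean algorithm, recording each quotient:
⌊7663/155⌋ = 49, remainder 68
⌊155/68⌋ = 2, remainder 19
⌊68/19⌋ = 3, remainder 11
⌊19/11⌋ = 1, remainder 8
⌊11/8⌋ = 1, remainder 3
⌊8/3⌋ = 2, remainder 2
⌊3/2⌋ = 1, remainder 1
⌊2/1⌋ = 2, remainder 0

[49; 2, 3, 1, 1, 2, 1, 2]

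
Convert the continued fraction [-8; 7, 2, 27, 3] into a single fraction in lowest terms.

Start with 3.
27 + 1/(3/1) = 27 + 1/3 = 82/3
2 + 1/(82/3) = 2 + 3/82 = 167/82
7 + 1/(167/82) = 7 + 82/167 = 1251/167
-8 + 1/(1251/167) = -8 + 167/1251 = -9841/1251

-9841/1251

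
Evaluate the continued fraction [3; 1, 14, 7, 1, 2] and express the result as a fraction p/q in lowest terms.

1369/348

a_0 = 3: 3/1
a_1 = 1: 4/1
a_2 = 14: 59/15
a_3 = 7: 417/106
a_4 = 1: 476/121
a_5 = 2: 1369/348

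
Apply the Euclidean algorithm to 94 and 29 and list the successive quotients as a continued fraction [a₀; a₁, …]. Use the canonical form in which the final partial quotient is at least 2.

⌊94/29⌋ = 3, remainder 7
⌊29/7⌋ = 4, remainder 1
⌊7/1⌋ = 7, remainder 0

[3; 4, 7]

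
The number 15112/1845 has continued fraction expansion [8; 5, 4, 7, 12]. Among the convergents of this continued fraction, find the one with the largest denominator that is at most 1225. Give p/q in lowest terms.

1245/152

a_0 = 8: 8/1  (≤ bound)
a_1 = 5: 41/5  (≤ bound)
a_2 = 4: 172/21  (≤ bound)
a_3 = 7: 1245/152  (≤ bound)
a_4 = 12: 15112/1845  (> 1225, stop)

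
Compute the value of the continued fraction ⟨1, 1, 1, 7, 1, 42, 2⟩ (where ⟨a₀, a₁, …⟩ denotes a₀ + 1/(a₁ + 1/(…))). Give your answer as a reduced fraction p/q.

Work from the innermost term outward:
Start with 2.
42 + 1/(2/1) = 42 + 1/2 = 85/2
1 + 1/(85/2) = 1 + 2/85 = 87/85
7 + 1/(87/85) = 7 + 85/87 = 694/87
1 + 1/(694/87) = 1 + 87/694 = 781/694
1 + 1/(781/694) = 1 + 694/781 = 1475/781
1 + 1/(1475/781) = 1 + 781/1475 = 2256/1475

2256/1475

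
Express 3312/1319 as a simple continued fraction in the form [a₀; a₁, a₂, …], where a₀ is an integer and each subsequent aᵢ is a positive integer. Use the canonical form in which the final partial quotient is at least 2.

[2; 1, 1, 22, 4, 7]

3312 ÷ 1319 → quotient 2, remainder 674
1319 ÷ 674 → quotient 1, remainder 645
674 ÷ 645 → quotient 1, remainder 29
645 ÷ 29 → quotient 22, remainder 7
29 ÷ 7 → quotient 4, remainder 1
7 ÷ 1 → quotient 7, remainder 0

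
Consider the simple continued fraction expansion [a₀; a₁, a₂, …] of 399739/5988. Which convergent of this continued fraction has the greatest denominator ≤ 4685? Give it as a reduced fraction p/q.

a_0 = 66: 66/1  (≤ bound)
a_1 = 1: 67/1  (≤ bound)
a_2 = 3: 267/4  (≤ bound)
a_3 = 9: 2470/37  (≤ bound)
a_4 = 9: 22497/337  (≤ bound)
a_5 = 2: 47464/711  (≤ bound)
a_6 = 2: 117425/1759  (≤ bound)
a_7 = 3: 399739/5988  (> 4685, stop)

117425/1759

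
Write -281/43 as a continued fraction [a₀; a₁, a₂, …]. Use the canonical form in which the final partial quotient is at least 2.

-281 = -7·43 + 20, so a_0 = -7
43 = 2·20 + 3, so a_1 = 2
20 = 6·3 + 2, so a_2 = 6
3 = 1·2 + 1, so a_3 = 1
2 = 2·1 + 0, so a_4 = 2

[-7; 2, 6, 1, 2]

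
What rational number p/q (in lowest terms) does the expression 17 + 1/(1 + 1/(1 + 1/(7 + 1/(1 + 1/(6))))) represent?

2051/117

a_0 = 17: 17/1
a_1 = 1: 18/1
a_2 = 1: 35/2
a_3 = 7: 263/15
a_4 = 1: 298/17
a_5 = 6: 2051/117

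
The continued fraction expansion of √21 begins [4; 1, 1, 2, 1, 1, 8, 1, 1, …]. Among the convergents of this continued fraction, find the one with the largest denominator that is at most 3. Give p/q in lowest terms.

a_0 = 4: 4/1  (≤ bound)
a_1 = 1: 5/1  (≤ bound)
a_2 = 1: 9/2  (≤ bound)
a_3 = 2: 23/5  (> 3, stop)

9/2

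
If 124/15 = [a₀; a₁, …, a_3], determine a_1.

124 = 8·15 + 4, so a_0 = 8
15 = 3·4 + 3, so a_1 = 3

3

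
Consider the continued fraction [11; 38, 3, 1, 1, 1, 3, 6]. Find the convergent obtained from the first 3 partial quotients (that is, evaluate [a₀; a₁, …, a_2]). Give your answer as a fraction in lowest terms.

Start with 3.
38 + 1/(3/1) = 38 + 1/3 = 115/3
11 + 1/(115/3) = 11 + 3/115 = 1268/115

1268/115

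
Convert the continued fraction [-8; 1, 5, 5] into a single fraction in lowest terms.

-222/31

Start with 5.
5 + 1/(5/1) = 5 + 1/5 = 26/5
1 + 1/(26/5) = 1 + 5/26 = 31/26
-8 + 1/(31/26) = -8 + 26/31 = -222/31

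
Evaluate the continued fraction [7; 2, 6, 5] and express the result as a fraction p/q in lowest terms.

a_0 = 7: 7/1
a_1 = 2: 15/2
a_2 = 6: 97/13
a_3 = 5: 500/67

500/67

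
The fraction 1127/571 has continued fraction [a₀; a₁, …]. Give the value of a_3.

1127 ÷ 571 → quotient 1, remainder 556
571 ÷ 556 → quotient 1, remainder 15
556 ÷ 15 → quotient 37, remainder 1
15 ÷ 1 → quotient 15, remainder 0

15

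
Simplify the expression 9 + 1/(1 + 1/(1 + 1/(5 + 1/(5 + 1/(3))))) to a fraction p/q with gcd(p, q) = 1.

1737/182

a_0 = 9: 9/1
a_1 = 1: 10/1
a_2 = 1: 19/2
a_3 = 5: 105/11
a_4 = 5: 544/57
a_5 = 3: 1737/182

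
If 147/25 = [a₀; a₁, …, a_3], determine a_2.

147 ÷ 25 → quotient 5, remainder 22
25 ÷ 22 → quotient 1, remainder 3
22 ÷ 3 → quotient 7, remainder 1

7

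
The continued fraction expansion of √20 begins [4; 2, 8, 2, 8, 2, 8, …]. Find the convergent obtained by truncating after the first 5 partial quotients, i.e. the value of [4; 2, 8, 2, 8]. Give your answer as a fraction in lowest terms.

1364/305

Start with 8.
2 + 1/(8/1) = 2 + 1/8 = 17/8
8 + 1/(17/8) = 8 + 8/17 = 144/17
2 + 1/(144/17) = 2 + 17/144 = 305/144
4 + 1/(305/144) = 4 + 144/305 = 1364/305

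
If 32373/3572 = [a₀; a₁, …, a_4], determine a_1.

Run the Euclidean algorithm, recording each quotient:
32373 = 9·3572 + 225, so a_0 = 9
3572 = 15·225 + 197, so a_1 = 15

15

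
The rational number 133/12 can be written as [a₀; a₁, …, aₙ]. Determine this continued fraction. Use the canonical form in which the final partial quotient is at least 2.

[11; 12]

133 ÷ 12 → quotient 11, remainder 1
12 ÷ 1 → quotient 12, remainder 0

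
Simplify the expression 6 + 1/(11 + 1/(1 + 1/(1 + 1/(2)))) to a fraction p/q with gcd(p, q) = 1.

a_0 = 6: 6/1
a_1 = 11: 67/11
a_2 = 1: 73/12
a_3 = 1: 140/23
a_4 = 2: 353/58

353/58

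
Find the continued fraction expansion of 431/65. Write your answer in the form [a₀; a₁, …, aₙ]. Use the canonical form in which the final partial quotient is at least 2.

Repeatedly divide and take the remainder:
431 ÷ 65 → quotient 6, remainder 41
65 ÷ 41 → quotient 1, remainder 24
41 ÷ 24 → quotient 1, remainder 17
24 ÷ 17 → quotient 1, remainder 7
17 ÷ 7 → quotient 2, remainder 3
7 ÷ 3 → quotient 2, remainder 1
3 ÷ 1 → quotient 3, remainder 0

[6; 1, 1, 1, 2, 2, 3]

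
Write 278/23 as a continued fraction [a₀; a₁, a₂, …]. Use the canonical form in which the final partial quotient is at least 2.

Repeatedly divide and take the remainder:
278 = 12·23 + 2, so a_0 = 12
23 = 11·2 + 1, so a_1 = 11
2 = 2·1 + 0, so a_2 = 2

[12; 11, 2]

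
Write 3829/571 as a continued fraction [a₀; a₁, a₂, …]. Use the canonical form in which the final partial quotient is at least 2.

Repeatedly divide and take the remainder:
3829 = 6·571 + 403, so a_0 = 6
571 = 1·403 + 168, so a_1 = 1
403 = 2·168 + 67, so a_2 = 2
168 = 2·67 + 34, so a_3 = 2
67 = 1·34 + 33, so a_4 = 1
34 = 1·33 + 1, so a_5 = 1
33 = 33·1 + 0, so a_6 = 33

[6; 1, 2, 2, 1, 1, 33]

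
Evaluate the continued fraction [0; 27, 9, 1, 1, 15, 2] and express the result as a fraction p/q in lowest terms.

609/16507

Collapse the nested fraction from the inside out:
Start with 2.
15 + 1/(2/1) = 15 + 1/2 = 31/2
1 + 1/(31/2) = 1 + 2/31 = 33/31
1 + 1/(33/31) = 1 + 31/33 = 64/33
9 + 1/(64/33) = 9 + 33/64 = 609/64
27 + 1/(609/64) = 27 + 64/609 = 16507/609
0 + 1/(16507/609) = 0 + 609/16507 = 609/16507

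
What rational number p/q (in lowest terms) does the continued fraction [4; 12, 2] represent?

Start with 2.
12 + 1/(2/1) = 12 + 1/2 = 25/2
4 + 1/(25/2) = 4 + 2/25 = 102/25

102/25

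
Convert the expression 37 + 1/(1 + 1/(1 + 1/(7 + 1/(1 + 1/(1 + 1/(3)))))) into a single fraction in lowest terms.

4241/113

a_0 = 37: 37/1
a_1 = 1: 38/1
a_2 = 1: 75/2
a_3 = 7: 563/15
a_4 = 1: 638/17
a_5 = 1: 1201/32
a_6 = 3: 4241/113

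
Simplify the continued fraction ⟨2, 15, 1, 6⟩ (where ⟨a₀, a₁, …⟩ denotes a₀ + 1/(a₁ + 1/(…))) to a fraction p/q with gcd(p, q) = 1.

a_0 = 2: 2/1
a_1 = 15: 31/15
a_2 = 1: 33/16
a_3 = 6: 229/111

229/111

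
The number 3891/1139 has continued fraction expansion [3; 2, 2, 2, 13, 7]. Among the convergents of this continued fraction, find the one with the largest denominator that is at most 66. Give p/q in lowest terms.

a_0 = 3: 3/1  (≤ bound)
a_1 = 2: 7/2  (≤ bound)
a_2 = 2: 17/5  (≤ bound)
a_3 = 2: 41/12  (≤ bound)
a_4 = 13: 550/161  (> 66, stop)

41/12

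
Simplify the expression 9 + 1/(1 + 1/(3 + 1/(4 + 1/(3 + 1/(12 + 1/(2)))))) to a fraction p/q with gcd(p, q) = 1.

13757/1409

Use the convergent recurrence hₖ = aₖ·hₖ₋₁ + hₖ₋₂ (and likewise for the denominators kₖ):
a_0 = 9: 9/1
a_1 = 1: 10/1
a_2 = 3: 39/4
a_3 = 4: 166/17
a_4 = 3: 537/55
a_5 = 12: 6610/677
a_6 = 2: 13757/1409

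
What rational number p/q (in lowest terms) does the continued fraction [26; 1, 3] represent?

107/4

Start with 3.
1 + 1/(3/1) = 1 + 1/3 = 4/3
26 + 1/(4/3) = 26 + 3/4 = 107/4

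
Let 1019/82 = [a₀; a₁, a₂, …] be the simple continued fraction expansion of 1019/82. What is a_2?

Repeatedly divide and take the remainder:
1019 ÷ 82 → quotient 12, remainder 35
82 ÷ 35 → quotient 2, remainder 12
35 ÷ 12 → quotient 2, remainder 11

2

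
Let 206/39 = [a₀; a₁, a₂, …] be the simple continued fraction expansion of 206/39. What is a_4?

206 = 5·39 + 11, so a_0 = 5
39 = 3·11 + 6, so a_1 = 3
11 = 1·6 + 5, so a_2 = 1
6 = 1·5 + 1, so a_3 = 1
5 = 5·1 + 0, so a_4 = 5

5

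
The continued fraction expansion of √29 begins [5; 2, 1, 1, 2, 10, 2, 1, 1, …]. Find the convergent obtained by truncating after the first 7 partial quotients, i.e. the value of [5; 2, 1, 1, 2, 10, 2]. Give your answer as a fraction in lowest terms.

Build up convergents one term at a time:
a_0 = 5: 5/1
a_1 = 2: 11/2
a_2 = 1: 16/3
a_3 = 1: 27/5
a_4 = 2: 70/13
a_5 = 10: 727/135
a_6 = 2: 1524/283

1524/283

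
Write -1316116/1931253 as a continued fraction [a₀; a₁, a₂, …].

-1316116 = -1·1931253 + 615137, so a_0 = -1
1931253 = 3·615137 + 85842, so a_1 = 3
615137 = 7·85842 + 14243, so a_2 = 7
85842 = 6·14243 + 384, so a_3 = 6
14243 = 37·384 + 35, so a_4 = 37
384 = 10·35 + 34, so a_5 = 10
35 = 1·34 + 1, so a_6 = 1
34 = 34·1 + 0, so a_7 = 34

[-1; 3, 7, 6, 37, 10, 1, 34]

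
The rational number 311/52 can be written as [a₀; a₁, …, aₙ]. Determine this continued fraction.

Repeatedly divide and take the remainder:
⌊311/52⌋ = 5, remainder 51
⌊52/51⌋ = 1, remainder 1
⌊51/1⌋ = 51, remainder 0

[5; 1, 51]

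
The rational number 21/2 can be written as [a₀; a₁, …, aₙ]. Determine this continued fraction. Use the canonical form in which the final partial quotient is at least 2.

Apply division with remainder until the remainder is 0:
⌊21/2⌋ = 10, remainder 1
⌊2/1⌋ = 2, remainder 0

[10; 2]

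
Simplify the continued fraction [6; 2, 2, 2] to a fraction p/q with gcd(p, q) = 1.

77/12

Work from the innermost term outward:
Start with 2.
2 + 1/(2/1) = 2 + 1/2 = 5/2
2 + 1/(5/2) = 2 + 2/5 = 12/5
6 + 1/(12/5) = 6 + 5/12 = 77/12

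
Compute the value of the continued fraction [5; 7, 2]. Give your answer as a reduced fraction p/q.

77/15

Use the convergent recurrence hₖ = aₖ·hₖ₋₁ + hₖ₋₂ (and likewise for the denominators kₖ):
a_0 = 5: 5/1
a_1 = 7: 36/7
a_2 = 2: 77/15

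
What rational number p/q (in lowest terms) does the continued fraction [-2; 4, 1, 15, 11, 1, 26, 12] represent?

-555021/308777

Starting at the tail and folding back:
Start with 12.
26 + 1/(12/1) = 26 + 1/12 = 313/12
1 + 1/(313/12) = 1 + 12/313 = 325/313
11 + 1/(325/313) = 11 + 313/325 = 3888/325
15 + 1/(3888/325) = 15 + 325/3888 = 58645/3888
1 + 1/(58645/3888) = 1 + 3888/58645 = 62533/58645
4 + 1/(62533/58645) = 4 + 58645/62533 = 308777/62533
-2 + 1/(308777/62533) = -2 + 62533/308777 = -555021/308777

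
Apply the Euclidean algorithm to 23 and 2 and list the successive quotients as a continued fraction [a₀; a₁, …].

[11; 2]

Apply division with remainder until the remainder is 0:
⌊23/2⌋ = 11, remainder 1
⌊2/1⌋ = 2, remainder 0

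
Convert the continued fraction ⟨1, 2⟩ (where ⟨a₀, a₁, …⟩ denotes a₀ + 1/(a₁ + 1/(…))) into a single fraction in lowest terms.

3/2

Use the convergent recurrence hₖ = aₖ·hₖ₋₁ + hₖ₋₂ (and likewise for the denominators kₖ):
a_0 = 1: 1/1
a_1 = 2: 3/2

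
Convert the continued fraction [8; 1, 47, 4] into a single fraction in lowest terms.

1733/193

Use the convergent recurrence hₖ = aₖ·hₖ₋₁ + hₖ₋₂ (and likewise for the denominators kₖ):
a_0 = 8: 8/1
a_1 = 1: 9/1
a_2 = 47: 431/48
a_3 = 4: 1733/193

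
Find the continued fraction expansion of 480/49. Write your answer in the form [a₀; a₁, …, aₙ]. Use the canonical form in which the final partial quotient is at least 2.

[9; 1, 3, 1, 9]

⌊480/49⌋ = 9, remainder 39
⌊49/39⌋ = 1, remainder 10
⌊39/10⌋ = 3, remainder 9
⌊10/9⌋ = 1, remainder 1
⌊9/1⌋ = 9, remainder 0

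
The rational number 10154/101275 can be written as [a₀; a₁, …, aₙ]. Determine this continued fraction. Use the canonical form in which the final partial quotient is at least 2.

10154 ÷ 101275 → quotient 0, remainder 10154
101275 ÷ 10154 → quotient 9, remainder 9889
10154 ÷ 9889 → quotient 1, remainder 265
9889 ÷ 265 → quotient 37, remainder 84
265 ÷ 84 → quotient 3, remainder 13
84 ÷ 13 → quotient 6, remainder 6
13 ÷ 6 → quotient 2, remainder 1
6 ÷ 1 → quotient 6, remainder 0

[0; 9, 1, 37, 3, 6, 2, 6]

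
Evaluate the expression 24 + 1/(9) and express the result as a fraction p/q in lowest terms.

217/9

Work from the innermost term outward:
Start with 9.
24 + 1/(9/1) = 24 + 1/9 = 217/9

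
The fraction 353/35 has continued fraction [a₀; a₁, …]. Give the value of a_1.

11

Repeatedly divide and take the remainder:
⌊353/35⌋ = 10, remainder 3
⌊35/3⌋ = 11, remainder 2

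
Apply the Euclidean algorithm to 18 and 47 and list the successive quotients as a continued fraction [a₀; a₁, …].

Apply division with remainder until the remainder is 0:
18 ÷ 47 → quotient 0, remainder 18
47 ÷ 18 → quotient 2, remainder 11
18 ÷ 11 → quotient 1, remainder 7
11 ÷ 7 → quotient 1, remainder 4
7 ÷ 4 → quotient 1, remainder 3
4 ÷ 3 → quotient 1, remainder 1
3 ÷ 1 → quotient 3, remainder 0

[0; 2, 1, 1, 1, 1, 3]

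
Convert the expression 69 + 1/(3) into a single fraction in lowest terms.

208/3

Collapse the nested fraction from the inside out:
Start with 3.
69 + 1/(3/1) = 69 + 1/3 = 208/3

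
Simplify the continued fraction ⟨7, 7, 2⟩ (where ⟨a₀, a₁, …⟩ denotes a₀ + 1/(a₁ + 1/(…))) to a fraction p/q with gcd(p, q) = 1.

107/15

Start with 2.
7 + 1/(2/1) = 7 + 1/2 = 15/2
7 + 1/(15/2) = 7 + 2/15 = 107/15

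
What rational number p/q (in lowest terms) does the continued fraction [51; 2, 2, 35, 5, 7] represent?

329327/6407

Start with 7.
5 + 1/(7/1) = 5 + 1/7 = 36/7
35 + 1/(36/7) = 35 + 7/36 = 1267/36
2 + 1/(1267/36) = 2 + 36/1267 = 2570/1267
2 + 1/(2570/1267) = 2 + 1267/2570 = 6407/2570
51 + 1/(6407/2570) = 51 + 2570/6407 = 329327/6407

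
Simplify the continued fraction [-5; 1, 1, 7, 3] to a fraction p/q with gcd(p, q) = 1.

-210/47

a_0 = -5: -5/1
a_1 = 1: -4/1
a_2 = 1: -9/2
a_3 = 7: -67/15
a_4 = 3: -210/47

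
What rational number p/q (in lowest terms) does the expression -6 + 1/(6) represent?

-35/6

Start with 6.
-6 + 1/(6/1) = -6 + 1/6 = -35/6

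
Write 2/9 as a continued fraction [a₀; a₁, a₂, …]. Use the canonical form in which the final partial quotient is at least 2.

⌊2/9⌋ = 0, remainder 2
⌊9/2⌋ = 4, remainder 1
⌊2/1⌋ = 2, remainder 0

[0; 4, 2]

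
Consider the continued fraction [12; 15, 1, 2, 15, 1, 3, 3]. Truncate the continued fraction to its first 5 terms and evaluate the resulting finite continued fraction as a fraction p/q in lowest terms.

8698/721

a_0 = 12: 12/1
a_1 = 15: 181/15
a_2 = 1: 193/16
a_3 = 2: 567/47
a_4 = 15: 8698/721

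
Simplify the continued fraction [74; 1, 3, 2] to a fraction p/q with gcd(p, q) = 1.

Collapse the nested fraction from the inside out:
Start with 2.
3 + 1/(2/1) = 3 + 1/2 = 7/2
1 + 1/(7/2) = 1 + 2/7 = 9/7
74 + 1/(9/7) = 74 + 7/9 = 673/9

673/9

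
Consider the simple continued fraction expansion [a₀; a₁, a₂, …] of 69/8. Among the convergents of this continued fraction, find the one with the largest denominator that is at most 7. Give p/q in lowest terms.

26/3

a_0 = 8: 8/1  (≤ bound)
a_1 = 1: 9/1  (≤ bound)
a_2 = 1: 17/2  (≤ bound)
a_3 = 1: 26/3  (≤ bound)
a_4 = 2: 69/8  (> 7, stop)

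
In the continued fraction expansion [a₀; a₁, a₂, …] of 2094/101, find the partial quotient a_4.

2094 = 20·101 + 74, so a_0 = 20
101 = 1·74 + 27, so a_1 = 1
74 = 2·27 + 20, so a_2 = 2
27 = 1·20 + 7, so a_3 = 1
20 = 2·7 + 6, so a_4 = 2

2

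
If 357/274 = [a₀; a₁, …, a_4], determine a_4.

8

357 ÷ 274 → quotient 1, remainder 83
274 ÷ 83 → quotient 3, remainder 25
83 ÷ 25 → quotient 3, remainder 8
25 ÷ 8 → quotient 3, remainder 1
8 ÷ 1 → quotient 8, remainder 0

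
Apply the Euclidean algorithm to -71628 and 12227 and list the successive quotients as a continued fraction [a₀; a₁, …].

[-6; 7, 19, 2, 14, 3]

-71628 ÷ 12227 → quotient -6, remainder 1734
12227 ÷ 1734 → quotient 7, remainder 89
1734 ÷ 89 → quotient 19, remainder 43
89 ÷ 43 → quotient 2, remainder 3
43 ÷ 3 → quotient 14, remainder 1
3 ÷ 1 → quotient 3, remainder 0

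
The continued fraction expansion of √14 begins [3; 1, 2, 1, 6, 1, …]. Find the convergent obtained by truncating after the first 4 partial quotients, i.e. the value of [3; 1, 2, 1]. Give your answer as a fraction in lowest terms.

Use the convergent recurrence hₖ = aₖ·hₖ₋₁ + hₖ₋₂ (and likewise for the denominators kₖ):
a_0 = 3: 3/1
a_1 = 1: 4/1
a_2 = 2: 11/3
a_3 = 1: 15/4

15/4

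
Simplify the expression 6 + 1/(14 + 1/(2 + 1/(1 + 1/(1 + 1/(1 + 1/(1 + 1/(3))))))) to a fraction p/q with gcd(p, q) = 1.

Start with 3.
1 + 1/(3/1) = 1 + 1/3 = 4/3
1 + 1/(4/3) = 1 + 3/4 = 7/4
1 + 1/(7/4) = 1 + 4/7 = 11/7
1 + 1/(11/7) = 1 + 7/11 = 18/11
2 + 1/(18/11) = 2 + 11/18 = 47/18
14 + 1/(47/18) = 14 + 18/47 = 676/47
6 + 1/(676/47) = 6 + 47/676 = 4103/676

4103/676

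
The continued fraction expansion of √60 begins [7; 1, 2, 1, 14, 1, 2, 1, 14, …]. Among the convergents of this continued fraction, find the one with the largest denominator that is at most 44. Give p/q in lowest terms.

List convergents until the denominator exceeds the bound:
a_0 = 7: 7/1  (≤ bound)
a_1 = 1: 8/1  (≤ bound)
a_2 = 2: 23/3  (≤ bound)
a_3 = 1: 31/4  (≤ bound)
a_4 = 14: 457/59  (> 44, stop)

31/4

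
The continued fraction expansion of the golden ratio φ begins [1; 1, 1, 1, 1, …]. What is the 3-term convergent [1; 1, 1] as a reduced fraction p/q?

Start with 1.
1 + 1/(1/1) = 1 + 1/1 = 2/1
1 + 1/(2/1) = 1 + 1/2 = 3/2

3/2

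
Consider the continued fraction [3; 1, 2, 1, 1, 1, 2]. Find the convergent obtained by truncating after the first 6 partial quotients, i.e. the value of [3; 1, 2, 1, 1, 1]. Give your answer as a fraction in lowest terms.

41/11

Start with 1.
1 + 1/(1/1) = 1 + 1/1 = 2/1
1 + 1/(2/1) = 1 + 1/2 = 3/2
2 + 1/(3/2) = 2 + 2/3 = 8/3
1 + 1/(8/3) = 1 + 3/8 = 11/8
3 + 1/(11/8) = 3 + 8/11 = 41/11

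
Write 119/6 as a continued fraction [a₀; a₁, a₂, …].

119 = 19·6 + 5, so a_0 = 19
6 = 1·5 + 1, so a_1 = 1
5 = 5·1 + 0, so a_2 = 5

[19; 1, 5]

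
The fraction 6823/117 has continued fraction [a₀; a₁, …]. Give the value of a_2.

⌊6823/117⌋ = 58, remainder 37
⌊117/37⌋ = 3, remainder 6
⌊37/6⌋ = 6, remainder 1

6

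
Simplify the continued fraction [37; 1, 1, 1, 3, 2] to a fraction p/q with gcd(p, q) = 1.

941/25

a_0 = 37: 37/1
a_1 = 1: 38/1
a_2 = 1: 75/2
a_3 = 1: 113/3
a_4 = 3: 414/11
a_5 = 2: 941/25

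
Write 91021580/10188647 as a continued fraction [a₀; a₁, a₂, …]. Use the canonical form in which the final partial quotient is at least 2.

[8; 1, 14, 15, 37, 10, 40, 3]

⌊91021580/10188647⌋ = 8, remainder 9512404
⌊10188647/9512404⌋ = 1, remainder 676243
⌊9512404/676243⌋ = 14, remainder 45002
⌊676243/45002⌋ = 15, remainder 1213
⌊45002/1213⌋ = 37, remainder 121
⌊1213/121⌋ = 10, remainder 3
⌊121/3⌋ = 40, remainder 1
⌊3/1⌋ = 3, remainder 0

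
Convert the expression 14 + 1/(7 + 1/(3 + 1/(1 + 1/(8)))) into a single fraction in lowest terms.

3591/254

Start with 8.
1 + 1/(8/1) = 1 + 1/8 = 9/8
3 + 1/(9/8) = 3 + 8/9 = 35/9
7 + 1/(35/9) = 7 + 9/35 = 254/35
14 + 1/(254/35) = 14 + 35/254 = 3591/254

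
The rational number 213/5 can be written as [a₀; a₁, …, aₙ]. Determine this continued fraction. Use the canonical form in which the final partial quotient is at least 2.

[42; 1, 1, 2]

⌊213/5⌋ = 42, remainder 3
⌊5/3⌋ = 1, remainder 2
⌊3/2⌋ = 1, remainder 1
⌊2/1⌋ = 2, remainder 0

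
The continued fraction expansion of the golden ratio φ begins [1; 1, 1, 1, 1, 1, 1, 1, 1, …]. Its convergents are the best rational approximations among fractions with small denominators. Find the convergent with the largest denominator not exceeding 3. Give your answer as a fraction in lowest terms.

5/3

a_0 = 1: 1/1  (≤ bound)
a_1 = 1: 2/1  (≤ bound)
a_2 = 1: 3/2  (≤ bound)
a_3 = 1: 5/3  (≤ bound)
a_4 = 1: 8/5  (> 3, stop)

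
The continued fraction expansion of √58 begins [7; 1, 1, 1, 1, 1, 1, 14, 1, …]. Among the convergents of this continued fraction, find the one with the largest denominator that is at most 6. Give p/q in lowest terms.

a_0 = 7: 7/1  (≤ bound)
a_1 = 1: 8/1  (≤ bound)
a_2 = 1: 15/2  (≤ bound)
a_3 = 1: 23/3  (≤ bound)
a_4 = 1: 38/5  (≤ bound)
a_5 = 1: 61/8  (> 6, stop)

38/5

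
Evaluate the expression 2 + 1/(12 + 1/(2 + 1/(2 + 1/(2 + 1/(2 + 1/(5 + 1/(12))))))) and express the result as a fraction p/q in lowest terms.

Start with 12.
5 + 1/(12/1) = 5 + 1/12 = 61/12
2 + 1/(61/12) = 2 + 12/61 = 134/61
2 + 1/(134/61) = 2 + 61/134 = 329/134
2 + 1/(329/134) = 2 + 134/329 = 792/329
2 + 1/(792/329) = 2 + 329/792 = 1913/792
12 + 1/(1913/792) = 12 + 792/1913 = 23748/1913
2 + 1/(23748/1913) = 2 + 1913/23748 = 49409/23748

49409/23748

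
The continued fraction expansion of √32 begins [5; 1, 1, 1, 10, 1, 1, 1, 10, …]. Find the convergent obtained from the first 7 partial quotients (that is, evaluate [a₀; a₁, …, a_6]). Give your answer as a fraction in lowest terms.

379/67

Start with 1.
1 + 1/(1/1) = 1 + 1/1 = 2/1
10 + 1/(2/1) = 10 + 1/2 = 21/2
1 + 1/(21/2) = 1 + 2/21 = 23/21
1 + 1/(23/21) = 1 + 21/23 = 44/23
1 + 1/(44/23) = 1 + 23/44 = 67/44
5 + 1/(67/44) = 5 + 44/67 = 379/67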